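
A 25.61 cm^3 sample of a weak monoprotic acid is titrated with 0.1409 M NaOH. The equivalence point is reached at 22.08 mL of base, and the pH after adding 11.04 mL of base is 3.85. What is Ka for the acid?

1.4 x 10^-4

11.04 mL is half of the equivalence volume, so this is the half-equivalence point where [HA] = [A^-].
At half-equivalence pH = pKa, so pKa = 3.85.
Ka = 10^(-3.85) = 1.4 x 10^-4.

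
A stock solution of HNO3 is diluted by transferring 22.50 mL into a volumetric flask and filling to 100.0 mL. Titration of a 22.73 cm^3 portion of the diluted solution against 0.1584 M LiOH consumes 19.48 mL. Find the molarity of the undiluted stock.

n(LiOH) = 0.1584 x 0.01948 = 0.003086 mol.
n(HNO3) in the aliquot = 0.003086 mol.
[diluted HNO3] = 0.003086 / 0.02273 = 0.1358 M.
Dilution factor = 100.0/22.50 = 4.444, so [stock] = 0.1358 x 4.444 = 0.603 M.

0.603 M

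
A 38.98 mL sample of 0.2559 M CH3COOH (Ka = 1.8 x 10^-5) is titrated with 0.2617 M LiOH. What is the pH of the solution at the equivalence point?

n(CH3COOH) = 0.2559 x 0.03898 = 0.009975 mol; V(LiOH) at equivalence = 0.009975/0.2617 = 0.03812 L.
At equivalence all the acid is converted to CH3COO-; total volume = 0.03898 + 0.03812 = 0.07710 L, so [CH3COO-] = 0.009975/0.07710 = 0.1294 M.
Kb = Kw/Ka = 1.0e-14 / 1.8 x 10^-5 = 5.56e-10.
[OH^-] = sqrt(Kb x [CH3COO-]) = sqrt(5.56e-10 x 0.1294) = 8.48e-6 M.
pOH = 5.07, so pH = 14.00 - 5.07 = 8.93.

8.93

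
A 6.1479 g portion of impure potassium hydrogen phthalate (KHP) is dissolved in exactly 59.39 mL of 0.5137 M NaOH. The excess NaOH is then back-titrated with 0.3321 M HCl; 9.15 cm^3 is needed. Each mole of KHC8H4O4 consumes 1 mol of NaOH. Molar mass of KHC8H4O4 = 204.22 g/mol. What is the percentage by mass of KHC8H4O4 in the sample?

Total n(NaOH) added = 0.5137 x 0.05939 = 0.03051 mol.
n(HCl) used = 0.3321 x 0.009150 = 0.003039 mol, which equals the excess n(NaOH).
So n(NaOH) consumed by the sample = 0.03051 - 0.003039 = 0.02747 mol.
n(KHC8H4O4) = 0.02747 / 1 = 0.02747 mol.
mass KHC8H4O4 = 0.02747 x 204.22 = 5.610 g, so %KHC8H4O4 = 5.610/6.1479 x 100 = 91.2%.

91.2%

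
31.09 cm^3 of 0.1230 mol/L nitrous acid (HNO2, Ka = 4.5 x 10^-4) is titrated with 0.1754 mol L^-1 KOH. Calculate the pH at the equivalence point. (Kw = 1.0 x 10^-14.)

8.10

n(HNO2) = 0.1230 x 0.03109 = 0.003824 mol; V(KOH) at equivalence = 0.003824/0.1754 = 0.02180 L.
At equivalence all the acid is converted to NO2-; total volume = 0.03109 + 0.02180 = 0.05289 L, so [NO2-] = 0.003824/0.05289 = 0.07230 M.
Kb = Kw/Ka = 1.0e-14 / 4.5 x 10^-4 = 2.22e-11.
[OH^-] = sqrt(Kb x [NO2-]) = sqrt(2.22e-11 x 0.07230) = 1.27e-6 M.
pOH = 5.90, so pH = 14.00 - 5.90 = 8.10.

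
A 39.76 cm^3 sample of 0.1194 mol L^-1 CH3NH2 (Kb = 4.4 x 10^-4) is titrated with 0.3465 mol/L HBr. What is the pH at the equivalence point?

n(CH3NH2) = 0.1194 x 0.03976 = 0.004747 mol; V(HBr) at equivalence = 0.004747/0.3465 = 0.01370 L.
At equivalence the base is fully converted to CH3NH3+; total volume = 0.05346 L, so [CH3NH3+] = 0.004747/0.05346 = 0.08880 M.
Ka(CH3NH3+) = Kw/Kb = 1.0e-14 / 4.4 x 10^-4 = 2.27e-11.
[H^+] = sqrt(Ka x [CH3NH3+]) = sqrt(2.27e-11 x 0.08880) = 1.42e-6 M.
pH = -log(1.42e-6) = 5.85.

5.85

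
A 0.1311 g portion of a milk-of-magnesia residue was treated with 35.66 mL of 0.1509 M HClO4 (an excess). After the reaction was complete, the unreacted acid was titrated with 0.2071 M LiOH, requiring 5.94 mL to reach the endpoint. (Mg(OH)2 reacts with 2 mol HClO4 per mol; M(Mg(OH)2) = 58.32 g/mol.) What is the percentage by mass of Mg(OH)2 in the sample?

Total n(HClO4) added = 0.1509 x 0.03566 = 0.005381 mol.
n(LiOH) used = 0.2071 x 0.005940 = 0.001230 mol, which equals the excess n(HClO4).
So n(HClO4) consumed by the sample = 0.005381 - 0.001230 = 0.004151 mol.
n(Mg(OH)2) = 0.004151 / 2 = 0.002075 mol.
mass Mg(OH)2 = 0.002075 x 58.32 = 0.1210 g, so %Mg(OH)2 = 0.1210/0.1311 x 100 = 92.3%.

92.3%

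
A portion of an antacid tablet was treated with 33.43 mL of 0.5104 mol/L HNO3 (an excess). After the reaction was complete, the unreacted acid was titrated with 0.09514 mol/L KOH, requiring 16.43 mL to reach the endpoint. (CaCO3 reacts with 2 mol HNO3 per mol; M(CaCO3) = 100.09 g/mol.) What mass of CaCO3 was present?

0.776 g

Total n(HNO3) added = 0.5104 x 0.03343 = 0.01706 mol.
n(KOH) used = 0.09514 x 0.01643 = 0.001563 mol, which equals the excess n(HNO3).
So n(HNO3) consumed by the sample = 0.01706 - 0.001563 = 0.01550 mol.
n(CaCO3) = 0.01550 / 2 = 0.007750 mol.
mass = 0.007750 mol x 100.09 g/mol = 0.776 g.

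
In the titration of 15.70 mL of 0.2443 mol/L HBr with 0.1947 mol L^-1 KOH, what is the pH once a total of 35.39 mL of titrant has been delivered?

12.78

n(acid) = 0.2443 x 0.01570 = 0.003836 mol; n(KOH) added = 0.1947 x 0.03539 = 0.006890 mol.
Base is in excess by 0.006890 - 0.003836 = 0.003055 mol in a total volume of 0.05109 L.
[OH^-] = 0.003055/0.05109 = 0.05979 M, so pOH = 1.22 and pH = 14.00 - 1.22 = 12.78.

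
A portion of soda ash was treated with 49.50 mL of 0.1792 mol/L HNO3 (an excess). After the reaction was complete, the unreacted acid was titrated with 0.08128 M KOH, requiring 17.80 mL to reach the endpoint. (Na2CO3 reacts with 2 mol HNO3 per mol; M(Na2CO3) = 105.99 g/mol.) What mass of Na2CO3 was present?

Total n(HNO3) added = 0.1792 x 0.04950 = 0.008870 mol.
n(KOH) used = 0.08128 x 0.01780 = 0.001447 mol, which equals the excess n(HNO3).
So n(HNO3) consumed by the sample = 0.008870 - 0.001447 = 0.007424 mol.
n(Na2CO3) = 0.007424 / 2 = 0.003712 mol.
mass = 0.003712 mol x 105.99 g/mol = 0.393 g.

0.393 g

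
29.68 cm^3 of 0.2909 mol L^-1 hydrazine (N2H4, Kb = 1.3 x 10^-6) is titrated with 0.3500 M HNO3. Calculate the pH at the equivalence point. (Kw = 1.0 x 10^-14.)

4.46

n(N2H4) = 0.2909 x 0.02968 = 0.008634 mol; V(HNO3) at equivalence = 0.008634/0.3500 = 0.02467 L.
At equivalence the base is fully converted to N2H5+; total volume = 0.05435 L, so [N2H5+] = 0.008634/0.05435 = 0.1589 M.
Ka(N2H5+) = Kw/Kb = 1.0e-14 / 1.3 x 10^-6 = 7.69e-9.
[H^+] = sqrt(Ka x [N2H5+]) = sqrt(7.69e-9 x 0.1589) = 3.50e-5 M.
pH = -log(3.50e-5) = 4.46.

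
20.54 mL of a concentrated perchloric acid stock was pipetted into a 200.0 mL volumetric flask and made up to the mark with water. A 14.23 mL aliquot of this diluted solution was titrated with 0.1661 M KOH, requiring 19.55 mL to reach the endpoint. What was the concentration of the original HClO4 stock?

2.22 M

n(KOH) = 0.1661 x 0.01955 = 0.003247 mol.
n(HClO4) in the aliquot = 0.003247 mol.
[diluted HClO4] = 0.003247 / 0.01423 = 0.2282 M.
Dilution factor = 200.0/20.54 = 9.737, so [stock] = 0.2282 x 9.737 = 2.22 M.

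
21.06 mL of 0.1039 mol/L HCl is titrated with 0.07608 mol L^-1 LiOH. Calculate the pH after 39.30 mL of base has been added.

12.12

n(acid) = 0.1039 x 0.02106 = 0.002188 mol; n(LiOH) added = 0.07608 x 0.03930 = 0.002990 mol.
Base is in excess by 0.002990 - 0.002188 = 0.0008018 mol in a total volume of 0.06036 L.
[OH^-] = 0.0008018/0.06036 = 0.01328 M, so pOH = 1.88 and pH = 14.00 - 1.88 = 12.12.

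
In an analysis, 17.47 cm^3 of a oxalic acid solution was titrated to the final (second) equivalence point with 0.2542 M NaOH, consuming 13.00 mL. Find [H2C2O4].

n(NaOH) = 0.2542 x 0.01300 = 0.003305 mol.
At the final (second) equivalence point, 2 mol OH^- react per mol H2C2O4, so n(H2C2O4) = 0.003305 / 2 = 0.001652 mol.
[H2C2O4] = 0.001652 / 0.01747 L = 0.0946 M.

0.0946 M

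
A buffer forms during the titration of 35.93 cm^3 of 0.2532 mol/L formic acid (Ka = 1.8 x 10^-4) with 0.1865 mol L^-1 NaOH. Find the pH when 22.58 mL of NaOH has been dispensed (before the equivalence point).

3.68

Initial n(HCOOH) = 0.2532 x 0.03593 = 0.009097 mol.
n(NaOH) added = 0.1865 x 0.02258 = 0.004211 mol, converting that many moles of HCOOH to HCOO-.
Remaining n(HCOOH) = 0.004886 mol; n(HCOO-) = 0.004211 mol.
By Henderson-Hasselbalch, pH = pKa + log([A^-]/[HA]) = 3.74 + log(0.004211/0.004886) = 3.74 + (-0.06) = 3.68.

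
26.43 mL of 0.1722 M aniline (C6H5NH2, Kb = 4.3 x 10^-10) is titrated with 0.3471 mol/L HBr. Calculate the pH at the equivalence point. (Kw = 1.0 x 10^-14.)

2.79

n(C6H5NH2) = 0.1722 x 0.02643 = 0.004551 mol; V(HBr) at equivalence = 0.004551/0.3471 = 0.01311 L.
At equivalence the base is fully converted to C6H5NH3+; total volume = 0.03954 L, so [C6H5NH3+] = 0.004551/0.03954 = 0.1151 M.
Ka(C6H5NH3+) = Kw/Kb = 1.0e-14 / 4.3 x 10^-10 = 2.33e-5.
[H^+] = sqrt(Ka x [C6H5NH3+]) = sqrt(2.33e-5 x 0.1151) = 0.00164 M.
pH = -log(0.00164) = 2.79.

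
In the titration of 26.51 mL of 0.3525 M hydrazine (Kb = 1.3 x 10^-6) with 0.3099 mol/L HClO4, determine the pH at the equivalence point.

4.45

n(N2H4) = 0.3525 x 0.02651 = 0.009345 mol; V(HClO4) at equivalence = 0.009345/0.3099 = 0.03015 L.
At equivalence the base is fully converted to N2H5+; total volume = 0.05666 L, so [N2H5+] = 0.009345/0.05666 = 0.1649 M.
Ka(N2H5+) = Kw/Kb = 1.0e-14 / 1.3 x 10^-6 = 7.69e-9.
[H^+] = sqrt(Ka x [N2H5+]) = sqrt(7.69e-9 x 0.1649) = 3.56e-5 M.
pH = -log(3.56e-5) = 4.45.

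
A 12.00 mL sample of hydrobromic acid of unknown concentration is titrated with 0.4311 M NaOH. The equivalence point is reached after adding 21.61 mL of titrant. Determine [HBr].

0.776 M

n(NaOH) delivered = 0.4311 x 0.02161 = 0.009316 mol.
For a 1:1 reaction, n(HBr) = 0.009316 mol.
[HBr] = 0.009316 mol / 0.01200 L = 0.776 M.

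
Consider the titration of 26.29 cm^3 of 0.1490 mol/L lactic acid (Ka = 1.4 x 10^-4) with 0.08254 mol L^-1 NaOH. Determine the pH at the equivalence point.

8.29

n(HC3H5O3) = 0.1490 x 0.02629 = 0.003917 mol; V(NaOH) at equivalence = 0.003917/0.08254 = 0.04746 L.
At equivalence all the acid is converted to C3H5O3-; total volume = 0.02629 + 0.04746 = 0.07375 L, so [C3H5O3-] = 0.003917/0.07375 = 0.05312 M.
Kb = Kw/Ka = 1.0e-14 / 1.4 x 10^-4 = 7.14e-11.
[OH^-] = sqrt(Kb x [C3H5O3-]) = sqrt(7.14e-11 x 0.05312) = 1.95e-6 M.
pOH = 5.71, so pH = 14.00 - 5.71 = 8.29.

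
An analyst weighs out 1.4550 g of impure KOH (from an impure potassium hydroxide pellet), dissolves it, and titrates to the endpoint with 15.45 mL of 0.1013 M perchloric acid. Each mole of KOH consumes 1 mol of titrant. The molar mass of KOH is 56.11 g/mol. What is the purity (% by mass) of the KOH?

n(HClO4) = 0.1013 x 0.01545 = 0.001565 mol.
n(KOH) = 0.001565 / 1 = 0.001565 mol.
mass of KOH = 0.001565 x 56.11 = 0.08782 g.
% purity = 0.08782 / 1.4550 x 100 = 6.04%.

6.04%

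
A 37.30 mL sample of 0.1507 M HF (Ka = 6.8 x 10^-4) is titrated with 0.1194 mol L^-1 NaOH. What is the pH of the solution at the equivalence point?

8.00

n(HF) = 0.1507 x 0.03730 = 0.005621 mol; V(NaOH) at equivalence = 0.005621/0.1194 = 0.04708 L.
At equivalence all the acid is converted to F-; total volume = 0.03730 + 0.04708 = 0.08438 L, so [F-] = 0.005621/0.08438 = 0.06662 M.
Kb = Kw/Ka = 1.0e-14 / 6.8 x 10^-4 = 1.47e-11.
[OH^-] = sqrt(Kb x [F-]) = sqrt(1.47e-11 x 0.06662) = 9.90e-7 M.
pOH = 6.00, so pH = 14.00 - 6.00 = 8.00.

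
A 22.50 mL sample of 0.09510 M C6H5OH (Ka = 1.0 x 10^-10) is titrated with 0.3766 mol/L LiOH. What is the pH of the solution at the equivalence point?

11.44

n(C6H5OH) = 0.09510 x 0.02250 = 0.002140 mol; V(LiOH) at equivalence = 0.002140/0.3766 = 0.005682 L.
At equivalence all the acid is converted to C6H5O-; total volume = 0.02250 + 0.005682 = 0.02818 L, so [C6H5O-] = 0.002140/0.02818 = 0.07593 M.
Kb = Kw/Ka = 1.0e-14 / 1.0 x 10^-10 = 0.000100.
[OH^-] = sqrt(Kb x [C6H5O-]) = sqrt(0.000100 x 0.07593) = 0.00276 M.
pOH = 2.56, so pH = 14.00 - 2.56 = 11.44.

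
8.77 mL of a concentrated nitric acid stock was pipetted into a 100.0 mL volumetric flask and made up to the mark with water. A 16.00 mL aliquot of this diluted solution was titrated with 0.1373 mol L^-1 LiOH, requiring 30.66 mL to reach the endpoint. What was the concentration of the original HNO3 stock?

3.00 M

n(LiOH) = 0.1373 x 0.03066 = 0.004210 mol.
n(HNO3) in the aliquot = 0.004210 mol.
[diluted HNO3] = 0.004210 / 0.01600 = 0.2631 M.
Dilution factor = 100.0/8.770 = 11.40, so [stock] = 0.2631 x 11.40 = 3.00 M.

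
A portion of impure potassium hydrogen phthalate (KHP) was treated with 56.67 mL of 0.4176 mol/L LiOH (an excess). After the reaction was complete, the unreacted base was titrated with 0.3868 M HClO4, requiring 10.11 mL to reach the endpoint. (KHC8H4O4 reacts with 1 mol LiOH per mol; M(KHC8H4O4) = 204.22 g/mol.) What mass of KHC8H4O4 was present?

Total n(LiOH) added = 0.4176 x 0.05667 = 0.02367 mol.
n(HClO4) used = 0.3868 x 0.01011 = 0.003911 mol, which equals the excess n(LiOH).
So n(LiOH) consumed by the sample = 0.02367 - 0.003911 = 0.01975 mol.
n(KHC8H4O4) = 0.01975 / 1 = 0.01975 mol.
mass = 0.01975 mol x 204.22 g/mol = 4.03 g.

4.03 g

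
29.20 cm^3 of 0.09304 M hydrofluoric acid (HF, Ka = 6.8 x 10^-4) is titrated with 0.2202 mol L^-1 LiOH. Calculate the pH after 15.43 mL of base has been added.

12.18

n(acid) = 0.09304 x 0.02920 = 0.002717 mol; n(LiOH) added = 0.2202 x 0.01543 = 0.003398 mol.
Base is in excess by 0.003398 - 0.002717 = 0.0006809 mol in a total volume of 0.04463 L.
[OH^-] = 0.0006809/0.04463 = 0.01526 M, so pOH = 1.82 and pH = 14.00 - 1.82 = 12.18.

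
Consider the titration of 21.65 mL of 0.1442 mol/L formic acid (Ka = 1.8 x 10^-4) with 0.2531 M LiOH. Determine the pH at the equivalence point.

n(HCOOH) = 0.1442 x 0.02165 = 0.003122 mol; V(LiOH) at equivalence = 0.003122/0.2531 = 0.01233 L.
At equivalence all the acid is converted to HCOO-; total volume = 0.02165 + 0.01233 = 0.03398 L, so [HCOO-] = 0.003122/0.03398 = 0.09186 M.
Kb = Kw/Ka = 1.0e-14 / 1.8 x 10^-4 = 5.56e-11.
[OH^-] = sqrt(Kb x [HCOO-]) = sqrt(5.56e-11 x 0.09186) = 2.26e-6 M.
pOH = 5.65, so pH = 14.00 - 5.65 = 8.35.

8.35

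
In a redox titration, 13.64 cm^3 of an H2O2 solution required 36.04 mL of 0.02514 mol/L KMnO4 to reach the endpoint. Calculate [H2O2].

0.166 M

n(KMnO4) = 0.02514 x 0.03604 = 0.0009060 mol.
From the balanced equation, 2 mol KMnO4 reacts with 5 mol H2O2, so n(H2O2) = 0.0009060 x 5/2 = 0.002265 mol.
[H2O2] = 0.002265 / 0.01364 L = 0.166 M.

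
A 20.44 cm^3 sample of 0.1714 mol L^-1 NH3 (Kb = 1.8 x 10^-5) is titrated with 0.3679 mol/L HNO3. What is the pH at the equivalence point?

n(NH3) = 0.1714 x 0.02044 = 0.003503 mol; V(HNO3) at equivalence = 0.003503/0.3679 = 0.009523 L.
At equivalence the base is fully converted to NH4+; total volume = 0.02996 L, so [NH4+] = 0.003503/0.02996 = 0.1169 M.
Ka(NH4+) = Kw/Kb = 1.0e-14 / 1.8 x 10^-5 = 5.56e-10.
[H^+] = sqrt(Ka x [NH4+]) = sqrt(5.56e-10 x 0.1169) = 8.06e-6 M.
pH = -log(8.06e-6) = 5.09.

5.09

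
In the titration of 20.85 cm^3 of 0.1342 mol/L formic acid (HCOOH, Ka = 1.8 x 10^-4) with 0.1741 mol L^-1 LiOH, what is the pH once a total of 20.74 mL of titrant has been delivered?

n(acid) = 0.1342 x 0.02085 = 0.002798 mol; n(LiOH) added = 0.1741 x 0.02074 = 0.003611 mol.
Base is in excess by 0.003611 - 0.002798 = 0.0008128 mol in a total volume of 0.04159 L.
[OH^-] = 0.0008128/0.04159 = 0.01954 M, so pOH = 1.71 and pH = 14.00 - 1.71 = 12.29.

12.29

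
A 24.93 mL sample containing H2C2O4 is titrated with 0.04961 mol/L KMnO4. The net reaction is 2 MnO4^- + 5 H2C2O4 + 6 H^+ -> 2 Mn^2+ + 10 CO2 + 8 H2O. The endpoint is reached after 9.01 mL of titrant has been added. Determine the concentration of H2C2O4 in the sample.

0.0448 M

n(KMnO4) = 0.04961 x 0.009010 = 0.0004470 mol.
From the balanced equation, 2 mol KMnO4 reacts with 5 mol H2C2O4, so n(H2C2O4) = 0.0004470 x 5/2 = 0.001117 mol.
[H2C2O4] = 0.001117 / 0.02493 L = 0.0448 M.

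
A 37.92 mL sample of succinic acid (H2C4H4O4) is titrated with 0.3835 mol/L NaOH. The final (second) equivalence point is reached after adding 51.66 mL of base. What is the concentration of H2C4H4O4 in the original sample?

n(NaOH) = 0.3835 x 0.05166 = 0.01981 mol.
At the final (second) equivalence point, 2 mol OH^- react per mol H2C4H4O4, so n(H2C4H4O4) = 0.01981 / 2 = 0.009906 mol.
[H2C4H4O4] = 0.009906 / 0.03792 L = 0.261 M.

0.261 M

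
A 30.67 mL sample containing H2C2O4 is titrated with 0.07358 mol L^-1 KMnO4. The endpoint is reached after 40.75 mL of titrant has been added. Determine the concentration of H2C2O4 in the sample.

0.244 M

n(KMnO4) = 0.07358 x 0.04075 = 0.002998 mol.
From the balanced equation, 2 mol KMnO4 reacts with 5 mol H2C2O4, so n(H2C2O4) = 0.002998 x 5/2 = 0.007496 mol.
[H2C2O4] = 0.007496 / 0.03067 L = 0.244 M.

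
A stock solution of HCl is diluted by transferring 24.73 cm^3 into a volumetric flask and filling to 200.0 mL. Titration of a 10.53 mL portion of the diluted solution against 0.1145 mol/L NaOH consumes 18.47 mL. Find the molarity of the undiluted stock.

1.62 M

n(NaOH) = 0.1145 x 0.01847 = 0.002115 mol.
n(HCl) in the aliquot = 0.002115 mol.
[diluted HCl] = 0.002115 / 0.01053 = 0.2008 M.
Dilution factor = 200.0/24.73 = 8.087, so [stock] = 0.2008 x 8.087 = 1.62 M.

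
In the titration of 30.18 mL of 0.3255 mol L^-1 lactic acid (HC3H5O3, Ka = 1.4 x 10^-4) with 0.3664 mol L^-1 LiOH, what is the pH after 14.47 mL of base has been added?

Initial n(HC3H5O3) = 0.3255 x 0.03018 = 0.009824 mol.
n(LiOH) added = 0.3664 x 0.01447 = 0.005302 mol, converting that many moles of HC3H5O3 to C3H5O3-.
Remaining n(HC3H5O3) = 0.004522 mol; n(C3H5O3-) = 0.005302 mol.
By Henderson-Hasselbalch, pH = pKa + log([A^-]/[HA]) = 3.85 + log(0.005302/0.004522) = 3.85 + (+0.07) = 3.92.

3.92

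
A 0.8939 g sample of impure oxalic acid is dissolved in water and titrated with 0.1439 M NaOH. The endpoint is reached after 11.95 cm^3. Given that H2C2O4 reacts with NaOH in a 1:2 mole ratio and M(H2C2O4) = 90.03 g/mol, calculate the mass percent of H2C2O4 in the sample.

8.66%

n(NaOH) = 0.1439 x 0.01195 = 0.001720 mol.
n(H2C2O4) = 0.001720 / 2 = 0.0008598 mol.
mass of H2C2O4 = 0.0008598 x 90.03 = 0.07741 g.
% purity = 0.07741 / 0.8939 x 100 = 8.66%.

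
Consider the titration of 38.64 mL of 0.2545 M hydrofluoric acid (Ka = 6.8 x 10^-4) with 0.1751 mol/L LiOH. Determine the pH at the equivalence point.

8.09

n(HF) = 0.2545 x 0.03864 = 0.009834 mol; V(LiOH) at equivalence = 0.009834/0.1751 = 0.05616 L.
At equivalence all the acid is converted to F-; total volume = 0.03864 + 0.05616 = 0.09480 L, so [F-] = 0.009834/0.09480 = 0.1037 M.
Kb = Kw/Ka = 1.0e-14 / 6.8 x 10^-4 = 1.47e-11.
[OH^-] = sqrt(Kb x [F-]) = sqrt(1.47e-11 x 0.1037) = 1.24e-6 M.
pOH = 5.91, so pH = 14.00 - 5.91 = 8.09.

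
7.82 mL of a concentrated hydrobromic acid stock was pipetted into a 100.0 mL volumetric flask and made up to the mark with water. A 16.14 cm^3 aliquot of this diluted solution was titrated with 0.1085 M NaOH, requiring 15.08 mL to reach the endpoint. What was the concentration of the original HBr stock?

1.30 M

n(NaOH) = 0.1085 x 0.01508 = 0.001636 mol.
n(HBr) in the aliquot = 0.001636 mol.
[diluted HBr] = 0.001636 / 0.01614 = 0.1014 M.
Dilution factor = 100.0/7.820 = 12.79, so [stock] = 0.1014 x 12.79 = 1.30 M.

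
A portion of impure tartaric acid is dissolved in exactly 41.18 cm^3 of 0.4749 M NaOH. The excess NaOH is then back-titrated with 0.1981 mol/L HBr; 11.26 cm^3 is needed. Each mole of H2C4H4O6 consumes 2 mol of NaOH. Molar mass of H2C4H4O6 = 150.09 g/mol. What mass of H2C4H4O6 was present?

1.30 g

Total n(NaOH) added = 0.4749 x 0.04118 = 0.01956 mol.
n(HBr) used = 0.1981 x 0.01126 = 0.002231 mol, which equals the excess n(NaOH).
So n(NaOH) consumed by the sample = 0.01956 - 0.002231 = 0.01733 mol.
n(H2C4H4O6) = 0.01733 / 2 = 0.008663 mol.
mass = 0.008663 mol x 150.09 g/mol = 1.30 g.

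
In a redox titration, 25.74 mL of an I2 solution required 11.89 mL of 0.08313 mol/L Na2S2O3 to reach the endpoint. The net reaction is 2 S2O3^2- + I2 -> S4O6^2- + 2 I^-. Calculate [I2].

n(Na2S2O3) = 0.08313 x 0.01189 = 0.0009884 mol.
From the balanced equation, 2 mol Na2S2O3 reacts with 1 mol I2, so n(I2) = 0.0009884 x 1/2 = 0.0004942 mol.
[I2] = 0.0004942 / 0.02574 L = 0.0192 M.

0.0192 M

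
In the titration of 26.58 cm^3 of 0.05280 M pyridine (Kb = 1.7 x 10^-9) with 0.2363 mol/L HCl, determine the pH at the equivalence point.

n(C5H5N) = 0.05280 x 0.02658 = 0.001403 mol; V(HCl) at equivalence = 0.001403/0.2363 = 0.005939 L.
At equivalence the base is fully converted to C5H5NH+; total volume = 0.03252 L, so [C5H5NH+] = 0.001403/0.03252 = 0.04316 M.
Ka(C5H5NH+) = Kw/Kb = 1.0e-14 / 1.7 x 10^-9 = 5.88e-6.
[H^+] = sqrt(Ka x [C5H5NH+]) = sqrt(5.88e-6 x 0.04316) = 0.000504 M.
pH = -log(0.000504) = 3.30.

3.30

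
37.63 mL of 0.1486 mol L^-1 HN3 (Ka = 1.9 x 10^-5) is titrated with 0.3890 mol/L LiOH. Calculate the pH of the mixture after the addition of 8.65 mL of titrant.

Initial n(HN3) = 0.1486 x 0.03763 = 0.005592 mol.
n(LiOH) added = 0.3890 x 0.008650 = 0.003365 mol, converting that many moles of HN3 to N3-.
Remaining n(HN3) = 0.002227 mol; n(N3-) = 0.003365 mol.
By Henderson-Hasselbalch, pH = pKa + log([A^-]/[HA]) = 4.72 + log(0.003365/0.002227) = 4.72 + (+0.18) = 4.90.

4.90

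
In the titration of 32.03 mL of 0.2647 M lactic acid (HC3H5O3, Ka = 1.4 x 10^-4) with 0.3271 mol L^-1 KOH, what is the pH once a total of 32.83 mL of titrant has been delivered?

12.54

n(acid) = 0.2647 x 0.03203 = 0.008478 mol; n(KOH) added = 0.3271 x 0.03283 = 0.01074 mol.
Base is in excess by 0.01074 - 0.008478 = 0.002260 mol in a total volume of 0.06486 L.
[OH^-] = 0.002260/0.06486 = 0.03485 M, so pOH = 1.46 and pH = 14.00 - 1.46 = 12.54.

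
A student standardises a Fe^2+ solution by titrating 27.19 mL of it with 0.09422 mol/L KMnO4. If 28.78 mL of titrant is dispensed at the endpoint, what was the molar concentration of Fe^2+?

0.499 M

n(KMnO4) = 0.09422 x 0.02878 = 0.002712 mol.
From the balanced equation, 1 mol KMnO4 reacts with 5 mol Fe^2+, so n(Fe^2+) = 0.002712 x 5/1 = 0.01356 mol.
[Fe^2+] = 0.01356 / 0.02719 L = 0.499 M.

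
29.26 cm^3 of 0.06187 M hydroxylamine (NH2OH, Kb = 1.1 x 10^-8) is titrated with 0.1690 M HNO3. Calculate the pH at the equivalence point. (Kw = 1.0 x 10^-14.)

3.69

n(NH2OH) = 0.06187 x 0.02926 = 0.001810 mol; V(HNO3) at equivalence = 0.001810/0.1690 = 0.01071 L.
At equivalence the base is fully converted to NH3OH+; total volume = 0.03997 L, so [NH3OH+] = 0.001810/0.03997 = 0.04529 M.
Ka(NH3OH+) = Kw/Kb = 1.0e-14 / 1.1 x 10^-8 = 9.09e-7.
[H^+] = sqrt(Ka x [NH3OH+]) = sqrt(9.09e-7 x 0.04529) = 0.000203 M.
pH = -log(0.000203) = 3.69.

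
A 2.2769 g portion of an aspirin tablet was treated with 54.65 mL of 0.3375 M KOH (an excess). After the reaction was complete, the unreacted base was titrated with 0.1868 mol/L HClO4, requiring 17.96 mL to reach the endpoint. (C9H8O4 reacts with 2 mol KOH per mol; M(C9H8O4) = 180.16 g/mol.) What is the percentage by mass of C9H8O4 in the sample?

59.7%

Total n(KOH) added = 0.3375 x 0.05465 = 0.01844 mol.
n(HClO4) used = 0.1868 x 0.01796 = 0.003355 mol, which equals the excess n(KOH).
So n(KOH) consumed by the sample = 0.01844 - 0.003355 = 0.01509 mol.
n(C9H8O4) = 0.01509 / 2 = 0.007545 mol.
mass C9H8O4 = 0.007545 x 180.16 = 1.359 g, so %C9H8O4 = 1.359/2.2769 x 100 = 59.7%.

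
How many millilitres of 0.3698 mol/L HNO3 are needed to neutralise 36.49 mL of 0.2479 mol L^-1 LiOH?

n(LiOH) = 0.2479 mol/L x 0.03649 L = 0.009046 mol.
At equivalence n(HNO3) = n(LiOH) = 0.009046 mol.
V(HNO3) = 0.009046 / 0.3698 = 0.02446 L = 24.5 mL.

24.5 mL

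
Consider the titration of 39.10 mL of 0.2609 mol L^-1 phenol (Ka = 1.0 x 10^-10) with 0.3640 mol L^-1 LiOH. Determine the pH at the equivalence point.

n(C6H5OH) = 0.2609 x 0.03910 = 0.01020 mol; V(LiOH) at equivalence = 0.01020/0.3640 = 0.02803 L.
At equivalence all the acid is converted to C6H5O-; total volume = 0.03910 + 0.02803 = 0.06713 L, so [C6H5O-] = 0.01020/0.06713 = 0.1520 M.
Kb = Kw/Ka = 1.0e-14 / 1.0 x 10^-10 = 0.000100.
[OH^-] = sqrt(Kb x [C6H5O-]) = sqrt(0.000100 x 0.1520) = 0.00390 M.
pOH = 2.41, so pH = 14.00 - 2.41 = 11.59.

11.59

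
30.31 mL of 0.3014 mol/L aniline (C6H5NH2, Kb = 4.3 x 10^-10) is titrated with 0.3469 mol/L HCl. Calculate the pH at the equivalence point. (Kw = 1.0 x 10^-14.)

n(C6H5NH2) = 0.3014 x 0.03031 = 0.009135 mol; V(HCl) at equivalence = 0.009135/0.3469 = 0.02633 L.
At equivalence the base is fully converted to C6H5NH3+; total volume = 0.05664 L, so [C6H5NH3+] = 0.009135/0.05664 = 0.1613 M.
Ka(C6H5NH3+) = Kw/Kb = 1.0e-14 / 4.3 x 10^-10 = 2.33e-5.
[H^+] = sqrt(Ka x [C6H5NH3+]) = sqrt(2.33e-5 x 0.1613) = 0.00194 M.
pH = -log(0.00194) = 2.71.

2.71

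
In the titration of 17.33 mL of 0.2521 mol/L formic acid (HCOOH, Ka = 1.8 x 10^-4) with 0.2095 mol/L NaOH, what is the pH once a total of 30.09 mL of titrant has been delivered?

12.61

n(acid) = 0.2521 x 0.01733 = 0.004369 mol; n(NaOH) added = 0.2095 x 0.03009 = 0.006304 mol.
Base is in excess by 0.006304 - 0.004369 = 0.001935 mol in a total volume of 0.04742 L.
[OH^-] = 0.001935/0.04742 = 0.04080 M, so pOH = 1.39 and pH = 14.00 - 1.39 = 12.61.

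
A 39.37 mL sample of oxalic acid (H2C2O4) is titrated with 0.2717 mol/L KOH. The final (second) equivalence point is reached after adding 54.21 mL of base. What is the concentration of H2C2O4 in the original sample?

n(KOH) = 0.2717 x 0.05421 = 0.01473 mol.
At the final (second) equivalence point, 2 mol OH^- react per mol H2C2O4, so n(H2C2O4) = 0.01473 / 2 = 0.007364 mol.
[H2C2O4] = 0.007364 / 0.03937 L = 0.187 M.

0.187 M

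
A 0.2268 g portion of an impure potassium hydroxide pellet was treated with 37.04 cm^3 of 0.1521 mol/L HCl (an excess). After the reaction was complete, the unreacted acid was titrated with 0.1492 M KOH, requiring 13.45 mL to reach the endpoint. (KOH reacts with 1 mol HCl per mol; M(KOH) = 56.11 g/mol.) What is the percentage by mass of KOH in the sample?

89.7%

Total n(HCl) added = 0.1521 x 0.03704 = 0.005634 mol.
n(KOH) used = 0.1492 x 0.01345 = 0.002007 mol, which equals the excess n(HCl).
So n(HCl) consumed by the sample = 0.005634 - 0.002007 = 0.003627 mol.
n(KOH) = 0.003627 / 1 = 0.003627 mol.
mass KOH = 0.003627 x 56.11 = 0.2035 g, so %KOH = 0.2035/0.2268 x 100 = 89.7%.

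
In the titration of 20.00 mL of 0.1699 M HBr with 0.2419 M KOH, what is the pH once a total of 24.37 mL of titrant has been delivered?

n(acid) = 0.1699 x 0.02000 = 0.003398 mol; n(KOH) added = 0.2419 x 0.02437 = 0.005895 mol.
Base is in excess by 0.005895 - 0.003398 = 0.002497 mol in a total volume of 0.04437 L.
[OH^-] = 0.002497/0.04437 = 0.05628 M, so pOH = 1.25 and pH = 14.00 - 1.25 = 12.75.

12.75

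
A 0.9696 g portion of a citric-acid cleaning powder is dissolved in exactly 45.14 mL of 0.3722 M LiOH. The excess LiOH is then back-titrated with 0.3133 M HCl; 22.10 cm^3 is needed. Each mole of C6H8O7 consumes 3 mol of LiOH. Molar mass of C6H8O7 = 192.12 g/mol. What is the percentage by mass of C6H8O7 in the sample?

65.2%

Total n(LiOH) added = 0.3722 x 0.04514 = 0.01680 mol.
n(HCl) used = 0.3133 x 0.02210 = 0.006924 mol, which equals the excess n(LiOH).
So n(LiOH) consumed by the sample = 0.01680 - 0.006924 = 0.009877 mol.
n(C6H8O7) = 0.009877 / 3 = 0.003292 mol.
mass C6H8O7 = 0.003292 x 192.12 = 0.6325 g, so %C6H8O7 = 0.6325/0.9696 x 100 = 65.2%.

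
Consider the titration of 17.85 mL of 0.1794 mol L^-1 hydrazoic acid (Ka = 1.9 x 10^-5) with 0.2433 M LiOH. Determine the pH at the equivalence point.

8.87

n(HN3) = 0.1794 x 0.01785 = 0.003202 mol; V(LiOH) at equivalence = 0.003202/0.2433 = 0.01316 L.
At equivalence all the acid is converted to N3-; total volume = 0.01785 + 0.01316 = 0.03101 L, so [N3-] = 0.003202/0.03101 = 0.1033 M.
Kb = Kw/Ka = 1.0e-14 / 1.9 x 10^-5 = 5.26e-10.
[OH^-] = sqrt(Kb x [N3-]) = sqrt(5.26e-10 x 0.1033) = 7.37e-6 M.
pOH = 5.13, so pH = 14.00 - 5.13 = 8.87.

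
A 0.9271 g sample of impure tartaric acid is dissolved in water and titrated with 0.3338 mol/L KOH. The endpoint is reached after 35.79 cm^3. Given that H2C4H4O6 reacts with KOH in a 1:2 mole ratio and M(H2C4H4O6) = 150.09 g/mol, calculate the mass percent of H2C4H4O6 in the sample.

n(KOH) = 0.3338 x 0.03579 = 0.01195 mol.
n(H2C4H4O6) = 0.01195 / 2 = 0.005973 mol.
mass of H2C4H4O6 = 0.005973 x 150.09 = 0.8965 g.
% purity = 0.8965 / 0.9271 x 100 = 96.7%.

96.7%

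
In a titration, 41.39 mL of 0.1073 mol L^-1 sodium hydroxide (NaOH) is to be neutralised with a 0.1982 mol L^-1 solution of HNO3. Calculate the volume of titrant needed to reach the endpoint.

22.4 mL

n(NaOH) = 0.1073 mol/L x 0.04139 L = 0.004441 mol.
At equivalence n(HNO3) = n(NaOH) = 0.004441 mol.
V(HNO3) = 0.004441 / 0.1982 = 0.02241 L = 22.4 mL.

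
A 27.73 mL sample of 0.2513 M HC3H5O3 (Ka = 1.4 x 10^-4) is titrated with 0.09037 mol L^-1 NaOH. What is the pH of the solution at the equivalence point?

n(HC3H5O3) = 0.2513 x 0.02773 = 0.006969 mol; V(NaOH) at equivalence = 0.006969/0.09037 = 0.07711 L.
At equivalence all the acid is converted to C3H5O3-; total volume = 0.02773 + 0.07711 = 0.1048 L, so [C3H5O3-] = 0.006969/0.1048 = 0.06647 M.
Kb = Kw/Ka = 1.0e-14 / 1.4 x 10^-4 = 7.14e-11.
[OH^-] = sqrt(Kb x [C3H5O3-]) = sqrt(7.14e-11 x 0.06647) = 2.18e-6 M.
pOH = 5.66, so pH = 14.00 - 5.66 = 8.34.

8.34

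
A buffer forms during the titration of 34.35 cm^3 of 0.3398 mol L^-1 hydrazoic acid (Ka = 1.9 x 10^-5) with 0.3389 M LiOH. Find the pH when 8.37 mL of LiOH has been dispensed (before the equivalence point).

Initial n(HN3) = 0.3398 x 0.03435 = 0.01167 mol.
n(LiOH) added = 0.3389 x 0.008370 = 0.002837 mol, converting that many moles of HN3 to N3-.
Remaining n(HN3) = 0.008836 mol; n(N3-) = 0.002837 mol.
By Henderson-Hasselbalch, pH = pKa + log([A^-]/[HA]) = 4.72 + log(0.002837/0.008836) = 4.72 + (-0.49) = 4.23.

4.23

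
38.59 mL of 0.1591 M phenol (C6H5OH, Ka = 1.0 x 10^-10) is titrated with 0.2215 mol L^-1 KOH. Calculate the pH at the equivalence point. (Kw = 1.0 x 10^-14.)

n(C6H5OH) = 0.1591 x 0.03859 = 0.006140 mol; V(KOH) at equivalence = 0.006140/0.2215 = 0.02772 L.
At equivalence all the acid is converted to C6H5O-; total volume = 0.03859 + 0.02772 = 0.06631 L, so [C6H5O-] = 0.006140/0.06631 = 0.09259 M.
Kb = Kw/Ka = 1.0e-14 / 1.0 x 10^-10 = 0.000100.
[OH^-] = sqrt(Kb x [C6H5O-]) = sqrt(0.000100 x 0.09259) = 0.00304 M.
pOH = 2.52, so pH = 14.00 - 2.52 = 11.48.

11.48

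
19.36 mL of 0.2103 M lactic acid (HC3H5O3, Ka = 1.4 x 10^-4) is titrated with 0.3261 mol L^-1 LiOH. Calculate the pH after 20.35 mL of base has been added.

12.81

n(acid) = 0.2103 x 0.01936 = 0.004071 mol; n(LiOH) added = 0.3261 x 0.02035 = 0.006636 mol.
Base is in excess by 0.006636 - 0.004071 = 0.002565 mol in a total volume of 0.03971 L.
[OH^-] = 0.002565/0.03971 = 0.06459 M, so pOH = 1.19 and pH = 14.00 - 1.19 = 12.81.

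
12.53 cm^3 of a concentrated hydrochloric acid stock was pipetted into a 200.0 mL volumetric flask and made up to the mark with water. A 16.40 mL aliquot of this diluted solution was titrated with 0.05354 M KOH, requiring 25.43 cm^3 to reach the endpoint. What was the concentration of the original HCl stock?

1.33 M

n(KOH) = 0.05354 x 0.02543 = 0.001362 mol.
n(HCl) in the aliquot = 0.001362 mol.
[diluted HCl] = 0.001362 / 0.01640 = 0.08302 M.
Dilution factor = 200.0/12.53 = 15.96, so [stock] = 0.08302 x 15.96 = 1.33 M.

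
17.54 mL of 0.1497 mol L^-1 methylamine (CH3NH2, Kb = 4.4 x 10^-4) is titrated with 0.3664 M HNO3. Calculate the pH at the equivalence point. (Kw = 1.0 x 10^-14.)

n(CH3NH2) = 0.1497 x 0.01754 = 0.002626 mol; V(HNO3) at equivalence = 0.002626/0.3664 = 0.007166 L.
At equivalence the base is fully converted to CH3NH3+; total volume = 0.02471 L, so [CH3NH3+] = 0.002626/0.02471 = 0.1063 M.
Ka(CH3NH3+) = Kw/Kb = 1.0e-14 / 4.4 x 10^-4 = 2.27e-11.
[H^+] = sqrt(Ka x [CH3NH3+]) = sqrt(2.27e-11 x 0.1063) = 1.55e-6 M.
pH = -log(1.55e-6) = 5.81.

5.81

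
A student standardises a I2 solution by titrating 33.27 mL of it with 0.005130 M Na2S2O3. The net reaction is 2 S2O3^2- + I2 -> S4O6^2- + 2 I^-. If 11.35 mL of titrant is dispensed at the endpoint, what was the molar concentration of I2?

0.000875 M

n(Na2S2O3) = 0.005130 x 0.01135 = 5.823e-5 mol.
From the balanced equation, 2 mol Na2S2O3 reacts with 1 mol I2, so n(I2) = 5.823e-5 x 1/2 = 2.911e-5 mol.
[I2] = 2.911e-5 / 0.03327 L = 0.000875 M.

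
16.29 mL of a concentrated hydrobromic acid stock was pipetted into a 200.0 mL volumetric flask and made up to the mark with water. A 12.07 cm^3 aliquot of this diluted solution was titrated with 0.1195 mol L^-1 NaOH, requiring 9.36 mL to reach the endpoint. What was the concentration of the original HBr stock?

1.14 M

n(NaOH) = 0.1195 x 0.009360 = 0.001119 mol.
n(HBr) in the aliquot = 0.001119 mol.
[diluted HBr] = 0.001119 / 0.01207 = 0.09267 M.
Dilution factor = 200.0/16.29 = 12.28, so [stock] = 0.09267 x 12.28 = 1.14 M.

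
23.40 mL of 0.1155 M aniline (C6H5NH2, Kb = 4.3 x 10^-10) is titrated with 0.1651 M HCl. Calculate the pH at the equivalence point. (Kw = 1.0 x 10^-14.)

2.90

n(C6H5NH2) = 0.1155 x 0.02340 = 0.002703 mol; V(HCl) at equivalence = 0.002703/0.1651 = 0.01637 L.
At equivalence the base is fully converted to C6H5NH3+; total volume = 0.03977 L, so [C6H5NH3+] = 0.002703/0.03977 = 0.06796 M.
Ka(C6H5NH3+) = Kw/Kb = 1.0e-14 / 4.3 x 10^-10 = 2.33e-5.
[H^+] = sqrt(Ka x [C6H5NH3+]) = sqrt(2.33e-5 x 0.06796) = 0.00126 M.
pH = -log(0.00126) = 2.90.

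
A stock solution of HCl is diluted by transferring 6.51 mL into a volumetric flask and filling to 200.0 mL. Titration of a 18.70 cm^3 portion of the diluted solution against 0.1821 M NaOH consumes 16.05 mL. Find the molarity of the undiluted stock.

n(NaOH) = 0.1821 x 0.01605 = 0.002923 mol.
n(HCl) in the aliquot = 0.002923 mol.
[diluted HCl] = 0.002923 / 0.01870 = 0.1563 M.
Dilution factor = 200.0/6.510 = 30.72, so [stock] = 0.1563 x 30.72 = 4.80 M.

4.80 M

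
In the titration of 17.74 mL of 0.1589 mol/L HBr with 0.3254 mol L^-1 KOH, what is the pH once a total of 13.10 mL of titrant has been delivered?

n(acid) = 0.1589 x 0.01774 = 0.002819 mol; n(KOH) added = 0.3254 x 0.01310 = 0.004263 mol.
Base is in excess by 0.004263 - 0.002819 = 0.001444 mol in a total volume of 0.03084 L.
[OH^-] = 0.001444/0.03084 = 0.04682 M, so pOH = 1.33 and pH = 14.00 - 1.33 = 12.67.

12.67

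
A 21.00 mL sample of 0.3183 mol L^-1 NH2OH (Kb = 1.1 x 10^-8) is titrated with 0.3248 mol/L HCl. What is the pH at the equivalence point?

n(NH2OH) = 0.3183 x 0.02100 = 0.006684 mol; V(HCl) at equivalence = 0.006684/0.3248 = 0.02058 L.
At equivalence the base is fully converted to NH3OH+; total volume = 0.04158 L, so [NH3OH+] = 0.006684/0.04158 = 0.1608 M.
Ka(NH3OH+) = Kw/Kb = 1.0e-14 / 1.1 x 10^-8 = 9.09e-7.
[H^+] = sqrt(Ka x [NH3OH+]) = sqrt(9.09e-7 x 0.1608) = 0.000382 M.
pH = -log(0.000382) = 3.42.

3.42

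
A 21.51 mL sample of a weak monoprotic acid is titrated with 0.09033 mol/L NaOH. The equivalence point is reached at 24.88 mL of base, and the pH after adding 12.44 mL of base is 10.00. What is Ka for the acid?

1.0 x 10^-10

12.44 mL is half of the equivalence volume, so this is the half-equivalence point where [HA] = [A^-].
At half-equivalence pH = pKa, so pKa = 10.00.
Ka = 10^(-10.00) = 1.0 x 10^-10.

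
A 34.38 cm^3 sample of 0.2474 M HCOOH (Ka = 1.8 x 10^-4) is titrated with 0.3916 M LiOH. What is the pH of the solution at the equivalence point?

8.46

n(HCOOH) = 0.2474 x 0.03438 = 0.008506 mol; V(LiOH) at equivalence = 0.008506/0.3916 = 0.02172 L.
At equivalence all the acid is converted to HCOO-; total volume = 0.03438 + 0.02172 = 0.05610 L, so [HCOO-] = 0.008506/0.05610 = 0.1516 M.
Kb = Kw/Ka = 1.0e-14 / 1.8 x 10^-4 = 5.56e-11.
[OH^-] = sqrt(Kb x [HCOO-]) = sqrt(5.56e-11 x 0.1516) = 2.90e-6 M.
pOH = 5.54, so pH = 14.00 - 5.54 = 8.46.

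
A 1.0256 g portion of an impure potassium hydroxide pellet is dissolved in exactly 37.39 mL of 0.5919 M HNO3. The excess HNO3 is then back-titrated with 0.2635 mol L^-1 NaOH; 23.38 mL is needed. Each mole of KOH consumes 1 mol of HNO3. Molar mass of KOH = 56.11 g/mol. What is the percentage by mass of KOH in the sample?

Total n(HNO3) added = 0.5919 x 0.03739 = 0.02213 mol.
n(NaOH) used = 0.2635 x 0.02338 = 0.006161 mol, which equals the excess n(HNO3).
So n(HNO3) consumed by the sample = 0.02213 - 0.006161 = 0.01597 mol.
n(KOH) = 0.01597 / 1 = 0.01597 mol.
mass KOH = 0.01597 x 56.11 = 0.8961 g, so %KOH = 0.8961/1.0256 x 100 = 87.4%.

87.4%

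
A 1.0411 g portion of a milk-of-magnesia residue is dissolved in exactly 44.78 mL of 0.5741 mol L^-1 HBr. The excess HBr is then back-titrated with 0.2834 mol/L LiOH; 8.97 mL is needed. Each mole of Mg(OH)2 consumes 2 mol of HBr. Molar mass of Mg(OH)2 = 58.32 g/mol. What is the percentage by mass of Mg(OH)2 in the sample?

Total n(HBr) added = 0.5741 x 0.04478 = 0.02571 mol.
n(LiOH) used = 0.2834 x 0.008970 = 0.002542 mol, which equals the excess n(HBr).
So n(HBr) consumed by the sample = 0.02571 - 0.002542 = 0.02317 mol.
n(Mg(OH)2) = 0.02317 / 2 = 0.01158 mol.
mass Mg(OH)2 = 0.01158 x 58.32 = 0.6755 g, so %Mg(OH)2 = 0.6755/1.0411 x 100 = 64.9%.

64.9%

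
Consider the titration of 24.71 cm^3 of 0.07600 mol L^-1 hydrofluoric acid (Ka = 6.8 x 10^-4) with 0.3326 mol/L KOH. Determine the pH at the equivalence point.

n(HF) = 0.07600 x 0.02471 = 0.001878 mol; V(KOH) at equivalence = 0.001878/0.3326 = 0.005646 L.
At equivalence all the acid is converted to F-; total volume = 0.02471 + 0.005646 = 0.03036 L, so [F-] = 0.001878/0.03036 = 0.06186 M.
Kb = Kw/Ka = 1.0e-14 / 6.8 x 10^-4 = 1.47e-11.
[OH^-] = sqrt(Kb x [F-]) = sqrt(1.47e-11 x 0.06186) = 9.54e-7 M.
pOH = 6.02, so pH = 14.00 - 6.02 = 7.98.

7.98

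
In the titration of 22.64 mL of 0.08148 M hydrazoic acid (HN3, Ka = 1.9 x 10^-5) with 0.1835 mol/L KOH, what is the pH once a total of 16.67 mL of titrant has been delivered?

n(acid) = 0.08148 x 0.02264 = 0.001845 mol; n(KOH) added = 0.1835 x 0.01667 = 0.003059 mol.
Base is in excess by 0.003059 - 0.001845 = 0.001214 mol in a total volume of 0.03931 L.
[OH^-] = 0.001214/0.03931 = 0.03089 M, so pOH = 1.51 and pH = 14.00 - 1.51 = 12.49.

12.49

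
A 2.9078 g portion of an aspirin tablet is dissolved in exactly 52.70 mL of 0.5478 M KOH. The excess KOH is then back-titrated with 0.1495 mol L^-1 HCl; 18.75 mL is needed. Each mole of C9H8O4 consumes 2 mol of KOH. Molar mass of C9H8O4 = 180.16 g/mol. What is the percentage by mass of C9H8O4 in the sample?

Total n(KOH) added = 0.5478 x 0.05270 = 0.02887 mol.
n(HCl) used = 0.1495 x 0.01875 = 0.002803 mol, which equals the excess n(KOH).
So n(KOH) consumed by the sample = 0.02887 - 0.002803 = 0.02607 mol.
n(C9H8O4) = 0.02607 / 2 = 0.01303 mol.
mass C9H8O4 = 0.01303 x 180.16 = 2.348 g, so %C9H8O4 = 2.348/2.9078 x 100 = 80.7%.

80.7%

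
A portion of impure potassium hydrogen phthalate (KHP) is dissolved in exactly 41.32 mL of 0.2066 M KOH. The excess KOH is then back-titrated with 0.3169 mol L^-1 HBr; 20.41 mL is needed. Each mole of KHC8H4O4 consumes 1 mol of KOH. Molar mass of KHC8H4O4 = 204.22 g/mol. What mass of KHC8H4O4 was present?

Total n(KOH) added = 0.2066 x 0.04132 = 0.008537 mol.
n(HBr) used = 0.3169 x 0.02041 = 0.006468 mol, which equals the excess n(KOH).
So n(KOH) consumed by the sample = 0.008537 - 0.006468 = 0.002069 mol.
n(KHC8H4O4) = 0.002069 / 1 = 0.002069 mol.
mass = 0.002069 mol x 204.22 g/mol = 0.422 g.

0.422 g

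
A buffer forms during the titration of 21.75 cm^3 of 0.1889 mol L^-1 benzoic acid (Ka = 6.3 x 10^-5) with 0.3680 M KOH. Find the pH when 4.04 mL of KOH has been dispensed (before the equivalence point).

Initial n(C6H5COOH) = 0.1889 x 0.02175 = 0.004109 mol.
n(KOH) added = 0.3680 x 0.004040 = 0.001487 mol, converting that many moles of C6H5COOH to C6H5COO-.
Remaining n(C6H5COOH) = 0.002622 mol; n(C6H5COO-) = 0.001487 mol.
By Henderson-Hasselbalch, pH = pKa + log([A^-]/[HA]) = 4.20 + log(0.001487/0.002622) = 4.20 + (-0.25) = 3.95.

3.95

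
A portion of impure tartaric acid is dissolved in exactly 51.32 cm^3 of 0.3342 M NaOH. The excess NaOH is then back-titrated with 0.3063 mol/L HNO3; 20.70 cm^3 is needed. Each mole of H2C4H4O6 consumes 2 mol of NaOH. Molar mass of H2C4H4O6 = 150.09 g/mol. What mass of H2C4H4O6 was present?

0.811 g

Total n(NaOH) added = 0.3342 x 0.05132 = 0.01715 mol.
n(HNO3) used = 0.3063 x 0.02070 = 0.006340 mol, which equals the excess n(NaOH).
So n(NaOH) consumed by the sample = 0.01715 - 0.006340 = 0.01081 mol.
n(H2C4H4O6) = 0.01081 / 2 = 0.005405 mol.
mass = 0.005405 mol x 150.09 g/mol = 0.811 g.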